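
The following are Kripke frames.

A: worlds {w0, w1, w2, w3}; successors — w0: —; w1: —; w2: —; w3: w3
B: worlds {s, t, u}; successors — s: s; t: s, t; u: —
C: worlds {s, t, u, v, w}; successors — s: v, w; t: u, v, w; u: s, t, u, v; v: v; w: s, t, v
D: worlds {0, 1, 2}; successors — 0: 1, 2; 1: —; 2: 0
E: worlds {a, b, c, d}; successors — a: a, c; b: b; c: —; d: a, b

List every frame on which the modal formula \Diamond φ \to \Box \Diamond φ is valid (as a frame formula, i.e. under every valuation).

Frame correspondent (Sahlqvist): \forall x \forall y \forall z (Rxy \wedge Rxz \to Ryz) — i.e. the Euclidean property.
A: holds.
B: fails — Rts and Rtt but not Rst.
C: fails — Rsv and Rsw but not Rvw.
D: fails — R01 and R01 but not R11.
E: fails — Rac and Raa but not Rca.

A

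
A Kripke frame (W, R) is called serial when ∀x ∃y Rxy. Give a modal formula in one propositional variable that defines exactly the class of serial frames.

A defining formula is □r → ◇r (the D axiom).
Suppose □r→◇r is valid. At any x set V(r)=W. Then □r at x, so ◇r at x, so x has a successor.

□r → ◇r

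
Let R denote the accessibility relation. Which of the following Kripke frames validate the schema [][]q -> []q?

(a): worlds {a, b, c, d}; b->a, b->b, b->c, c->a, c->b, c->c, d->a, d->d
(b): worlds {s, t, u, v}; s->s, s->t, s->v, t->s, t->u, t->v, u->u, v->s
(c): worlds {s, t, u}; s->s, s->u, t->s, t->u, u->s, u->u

(a), (b), (c)

Frame correspondent (Sahlqvist): forall x forall y (Rxy -> exists z (Rxz & Rzy)) — i.e. density.
(a): condition met.
(b): condition met.
(c): condition met.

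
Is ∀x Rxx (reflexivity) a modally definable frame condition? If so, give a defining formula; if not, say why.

Yes — defined by □r → r

Yes: it is reflexivity, defined by the T schema □r → r.
Suppose □r→r is valid. At any x set V(r)={w : Rxw}. Then □r holds at x, so r holds at x, i.e. Rxx.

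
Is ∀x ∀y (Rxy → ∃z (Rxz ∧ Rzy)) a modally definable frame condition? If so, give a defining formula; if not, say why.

Yes — defined by □□q → □q

The condition is density. A defining modal formula is □□q → □q.
Suppose □□q→□q is valid. Take Rxy and set V(q)={w : xR²w}. Then □□q at x, so □q at x, so q at y, i.e. ∃z(Rxz∧Rzy).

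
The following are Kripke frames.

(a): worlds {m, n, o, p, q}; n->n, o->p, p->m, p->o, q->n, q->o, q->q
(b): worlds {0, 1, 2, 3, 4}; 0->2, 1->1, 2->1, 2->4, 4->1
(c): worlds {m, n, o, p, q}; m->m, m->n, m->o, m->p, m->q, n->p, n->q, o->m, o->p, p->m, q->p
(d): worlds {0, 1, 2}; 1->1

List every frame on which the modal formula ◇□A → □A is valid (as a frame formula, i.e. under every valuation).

Frame correspondent (Sahlqvist): ∀x ∀y ∀z ((xRy ∧ xRz) → ∃w (yRw ∧ z = w)) — i.e. a generalized confluence (Geach) condition.
(a): fails — oRp, oRp but no w with pRw and p=w.
(b): fails — 0R2, 0R2 but no w with 2Rw and 2=w.
(c): fails — mRn, mRm but no w with nRw and m=w.
(d): ✓.
Valid on: (d).

(d)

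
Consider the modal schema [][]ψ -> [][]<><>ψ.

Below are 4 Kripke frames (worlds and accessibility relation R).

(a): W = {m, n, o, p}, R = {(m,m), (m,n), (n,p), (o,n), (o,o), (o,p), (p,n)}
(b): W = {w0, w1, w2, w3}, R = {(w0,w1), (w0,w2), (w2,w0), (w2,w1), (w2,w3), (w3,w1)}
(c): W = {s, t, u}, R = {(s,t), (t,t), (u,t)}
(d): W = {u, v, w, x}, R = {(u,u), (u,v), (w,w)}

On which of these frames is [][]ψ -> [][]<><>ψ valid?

The schema corresponds to a generalized confluence (Geach) condition: forall x forall z (x R^2 z -> exists w (x R^2 w & z R^2 w)).
(a): satisfies the condition.
(b): fails — w0R²w1 but no w with w0R²w and w1R²w.
(c): satisfies the condition.
(d): fails — uR²v but no t with uR²t and vR²t.
Valid on: (a), (c).

(a), (c)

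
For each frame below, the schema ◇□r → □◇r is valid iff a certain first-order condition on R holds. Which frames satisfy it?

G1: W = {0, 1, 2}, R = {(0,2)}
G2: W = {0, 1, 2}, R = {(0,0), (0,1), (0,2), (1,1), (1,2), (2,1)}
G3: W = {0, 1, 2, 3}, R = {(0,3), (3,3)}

G2, G3

The schema corresponds to convergence: ∀x ∀y ∀z (Rxy ∧ Rxz → ∃w (Ryw ∧ Rzw)).
G1: fails — R02 and R02 but 2 and 2 have no common successor.
G2: condition met.
G3: condition met.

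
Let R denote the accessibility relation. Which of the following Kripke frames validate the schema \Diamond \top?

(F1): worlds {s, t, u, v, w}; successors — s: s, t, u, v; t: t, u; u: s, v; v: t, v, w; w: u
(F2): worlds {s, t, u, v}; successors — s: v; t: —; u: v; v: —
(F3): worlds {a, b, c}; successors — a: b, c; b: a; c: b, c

Frame correspondent (Sahlqvist): \forall x \exists y Rxy — i.e. seriality.
(F1): holds.
(F2): fails — world t has no successor.
(F3): holds.
Valid on: (F1), (F3).

(F1), (F3)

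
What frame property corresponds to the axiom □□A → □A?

Suppose □□A→□A is valid. Take Rxy and set V(A)={w : xR²w}. Then □□A at x, so □A at x, so A at y, i.e. ∃z(Rxz∧Rzy).
Conversely, any frame satisfying ∀x ∀y (Rxy → ∃z (Rxz ∧ Rzy)) validates the schema.
Frame condition: ∀x ∀y (Rxy → ∃z (Rxz ∧ Rzy)).

density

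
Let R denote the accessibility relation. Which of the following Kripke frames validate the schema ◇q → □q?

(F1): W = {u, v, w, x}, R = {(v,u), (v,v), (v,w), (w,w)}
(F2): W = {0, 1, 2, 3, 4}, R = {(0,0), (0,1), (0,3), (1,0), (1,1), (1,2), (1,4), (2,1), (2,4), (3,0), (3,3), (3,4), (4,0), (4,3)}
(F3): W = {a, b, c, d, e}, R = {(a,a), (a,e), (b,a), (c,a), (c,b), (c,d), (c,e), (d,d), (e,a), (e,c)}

none

Frame correspondent (Sahlqvist): ∀x ∀y ∀z (Rxy ∧ Rxz → y = z) — i.e. partial functionality.
(F1): fails — v sees both u and v.
(F2): fails — 0 sees both 0 and 1.
(F3): fails — a sees both a and e.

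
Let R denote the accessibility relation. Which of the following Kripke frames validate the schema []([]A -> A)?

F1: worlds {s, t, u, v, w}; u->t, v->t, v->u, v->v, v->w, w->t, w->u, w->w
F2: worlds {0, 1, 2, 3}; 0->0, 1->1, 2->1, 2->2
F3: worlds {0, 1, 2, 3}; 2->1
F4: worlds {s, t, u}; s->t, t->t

F2, F4

The schema corresponds to shift-reflexivity: forall x forall y (Rxy -> Ryy).
F1: fails — Rwt but not Rtt.
F2: holds.
F3: fails — R21 but not R11.
F4: holds.
Valid on: F2, F4.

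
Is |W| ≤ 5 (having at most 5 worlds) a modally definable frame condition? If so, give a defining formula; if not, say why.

Not modally definable

Any modally definable frame class is closed under disjoint unions.
Any modal formula valid on each of 6 disjoint one-world frames is valid on their disjoint union (validity is preserved under disjoint unions). Each one-world frame has |W|=1≤5, but the union has |W|=6.
So the class is not modally definable.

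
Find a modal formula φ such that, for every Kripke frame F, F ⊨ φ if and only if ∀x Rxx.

This is reflexivity; the standard corresponding axiom is T: □s → s.

□s → s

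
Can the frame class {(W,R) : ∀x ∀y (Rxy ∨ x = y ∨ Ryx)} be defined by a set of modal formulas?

No

Any modally definable frame class is closed under disjoint unions.
Take 4 disjoint single-world reflexive frames: each is trivially connected, but their disjoint union has 4 worlds with no edge between distinct components, so it is not connected.
Hence connectedness of R is not modally definable.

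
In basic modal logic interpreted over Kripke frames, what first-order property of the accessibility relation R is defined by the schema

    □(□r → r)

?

This schema is the T□ axiom.
Its frame correspondent is shift-reflexivity — ∀x ∀y (Rxy → Ryy).

shift-reflexivity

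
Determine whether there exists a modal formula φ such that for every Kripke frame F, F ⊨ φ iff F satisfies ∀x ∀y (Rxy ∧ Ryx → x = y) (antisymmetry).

If a class were modally definable it would be closed under surjective bounded morphisms (Goldblatt–Thomason).
The 6-cycle (worlds a,b,c,d,e,f with a→b→c→d→e→f→a) is antisymmetric. Sending even-indexed worlds to a and odd-indexed worlds to b is a surjective bounded morphism onto the two-world frame with a↔b, which is not antisymmetric.
So the class is not modally definable.

Not modally definable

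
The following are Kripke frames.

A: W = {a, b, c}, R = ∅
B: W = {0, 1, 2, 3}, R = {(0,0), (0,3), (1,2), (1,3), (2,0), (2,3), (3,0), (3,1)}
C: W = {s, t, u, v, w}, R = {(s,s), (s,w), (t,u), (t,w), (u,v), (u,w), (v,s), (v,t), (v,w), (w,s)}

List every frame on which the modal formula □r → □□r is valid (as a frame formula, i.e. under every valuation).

A

Frame correspondent (Sahlqvist): ∀x ∀y ∀z (Rxy ∧ Ryz → Rxz) — i.e. transitivity.
A: ✓.
B: fails — R31 and R12 but not R32.
C: fails — Ruv and Rvt but not Rut.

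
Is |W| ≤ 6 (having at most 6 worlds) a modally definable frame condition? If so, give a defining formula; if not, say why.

No — not modally definable

Modal frame validity is preserved under disjoint unions.
Any modal formula valid on each of 7 disjoint one-world frames is valid on their disjoint union (validity is preserved under disjoint unions). Each one-world frame has |W|=1≤6, but the union has |W|=7.
So no modal formula (or set of formulas) defines exactly the |W|≤6 frames.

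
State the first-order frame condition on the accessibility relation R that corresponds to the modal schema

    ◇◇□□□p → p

This is a Sahlqvist (Geach-type) schema ◇^2□^3p → □^0◇^0p.
Minimal-valuation argument: fix x; take any y with xR^2y and any z with xR^0z. Set V(p) to the set of worlds R-reachable from y in exactly 3 steps. Then □^3p holds at y, so the antecedent holds at x; validity forces ◇^0p at z, giving a w with zR^0w and yR^3w.
First-order correspondent: ∀x ∀y (xR²y → ∃w (yR³w ∧ x = w)).

∀x ∀y (xR²y → ∃w (yR³w ∧ x = w))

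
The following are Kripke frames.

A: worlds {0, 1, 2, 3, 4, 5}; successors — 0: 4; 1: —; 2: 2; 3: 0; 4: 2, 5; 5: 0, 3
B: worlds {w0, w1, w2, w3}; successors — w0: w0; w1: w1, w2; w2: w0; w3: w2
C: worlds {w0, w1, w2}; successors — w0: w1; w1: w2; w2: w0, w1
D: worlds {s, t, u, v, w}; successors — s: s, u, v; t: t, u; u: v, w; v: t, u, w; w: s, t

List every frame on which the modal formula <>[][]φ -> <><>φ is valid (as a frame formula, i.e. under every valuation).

This is the axiom for a generalized confluence (Geach) condition; its first-order frame correspondent is forall x forall y (xRy -> exists w (y R^2 w & x R^2 w)).
A: fails — 3R0 but no w with 0R²w and 3R²w.
B: condition met.
C: fails — w0Rw1 but no w with w1R²w and w0R²w.
D: condition met.

B, D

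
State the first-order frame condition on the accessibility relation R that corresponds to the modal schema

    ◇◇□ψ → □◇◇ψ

∀x ∀y ∀z ((xR²y ∧ xRz) → ∃w (yRw ∧ zR²w))

This is a Sahlqvist (Geach-type) schema ◇^2□^1ψ → □^1◇^2ψ.
First-order correspondent: ∀x ∀y ∀z ((xR²y ∧ xRz) → ∃w (yRw ∧ zR²w)).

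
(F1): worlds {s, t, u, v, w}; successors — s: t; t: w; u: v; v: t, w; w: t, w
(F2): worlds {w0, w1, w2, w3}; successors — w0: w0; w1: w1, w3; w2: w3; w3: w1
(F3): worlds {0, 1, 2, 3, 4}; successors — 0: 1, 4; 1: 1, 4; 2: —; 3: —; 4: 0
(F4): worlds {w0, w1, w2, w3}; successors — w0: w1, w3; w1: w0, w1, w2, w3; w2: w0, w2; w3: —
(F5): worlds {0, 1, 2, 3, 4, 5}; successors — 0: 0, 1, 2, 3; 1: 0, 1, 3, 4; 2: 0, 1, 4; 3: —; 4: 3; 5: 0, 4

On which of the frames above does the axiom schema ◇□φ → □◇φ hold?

Frame correspondent (Sahlqvist): ∀x ∀y ∀z (Rxy ∧ Rxz → ∃w (Ryw ∧ Rzw)) — i.e. convergence.
(F1): condition met.
(F2): condition met.
(F3): fails — R01 and R04 but 1 and 4 have no common successor.
(F4): fails — Rw0w1 and Rw0w3 but w1 and w3 have no common successor.
(F5): fails — R00 and R03 but 0 and 3 have no common successor.

(F1), (F2)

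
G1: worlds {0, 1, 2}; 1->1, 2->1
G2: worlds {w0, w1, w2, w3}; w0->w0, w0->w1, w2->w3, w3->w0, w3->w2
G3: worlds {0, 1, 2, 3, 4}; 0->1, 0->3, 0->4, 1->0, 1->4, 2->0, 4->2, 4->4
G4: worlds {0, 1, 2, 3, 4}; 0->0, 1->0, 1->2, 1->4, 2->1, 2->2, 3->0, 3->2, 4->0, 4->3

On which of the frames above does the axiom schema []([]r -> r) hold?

G1

This is the axiom for shift-reflexivity; its first-order frame correspondent is forall x forall y (Rxy -> Ryy).
G1: ✓.
G2: fails — Rw3w2 but not Rw2w2.
G3: fails — R10 but not R00.
G4: fails — R43 but not R33.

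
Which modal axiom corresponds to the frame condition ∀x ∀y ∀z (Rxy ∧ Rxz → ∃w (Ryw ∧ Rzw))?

The condition is convergence. The .2 schema ◇□s → □◇s defines it.
Suppose ◇□s→□◇s is valid. Take Rxy, Rxz and set V(s)={w : Ryw}. Then □s at y so ◇□s at x, so □◇s at x, so ◇s at z, giving w with Rzw and Ryw.

◇□s → □◇s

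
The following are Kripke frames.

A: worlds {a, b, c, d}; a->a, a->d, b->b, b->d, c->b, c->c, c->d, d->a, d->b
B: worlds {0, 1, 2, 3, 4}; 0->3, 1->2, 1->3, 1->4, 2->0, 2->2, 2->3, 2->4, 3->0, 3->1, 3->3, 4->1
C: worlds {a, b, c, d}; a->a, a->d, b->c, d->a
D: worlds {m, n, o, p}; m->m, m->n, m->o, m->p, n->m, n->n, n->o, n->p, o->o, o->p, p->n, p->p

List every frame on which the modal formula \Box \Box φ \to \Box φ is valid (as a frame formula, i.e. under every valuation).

The schema corresponds to density: \forall x \forall y (Rxy \to \exists z (Rxz \wedge Rzy)).
A: ✓.
B: fails — R41 but no z with R4z and Rz1.
C: fails — Rbc but no z with Rbz and Rzc.
D: ✓.
Valid on: A, D.

A, D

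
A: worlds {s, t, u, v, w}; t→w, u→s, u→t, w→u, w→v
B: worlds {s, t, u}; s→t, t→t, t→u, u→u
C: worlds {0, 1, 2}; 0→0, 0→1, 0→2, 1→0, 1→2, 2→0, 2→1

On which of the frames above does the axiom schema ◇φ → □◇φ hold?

This is the axiom for the Euclidean property; its first-order frame correspondent is ∀x ∀y ∀z (Rxy ∧ Rxz → Ryz).
A: fails — Rtw and Rtw but not Rww.
B: fails — Rtu and Rtt but not Rut.
C: fails — R02 and R02 but not R22.
Valid on no frame.

none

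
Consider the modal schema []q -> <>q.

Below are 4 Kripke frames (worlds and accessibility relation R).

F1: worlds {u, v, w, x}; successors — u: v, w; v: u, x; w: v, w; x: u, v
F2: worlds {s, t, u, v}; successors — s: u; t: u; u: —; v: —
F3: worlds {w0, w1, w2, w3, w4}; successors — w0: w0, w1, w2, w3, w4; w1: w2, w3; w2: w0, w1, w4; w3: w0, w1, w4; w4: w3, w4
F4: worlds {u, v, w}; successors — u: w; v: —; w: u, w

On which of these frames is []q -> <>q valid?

Frame correspondent (Sahlqvist): forall x exists y Rxy — i.e. seriality.
F1: condition met.
F2: fails — world u has no successor.
F3: condition met.
F4: fails — world v has no successor.

F1, F3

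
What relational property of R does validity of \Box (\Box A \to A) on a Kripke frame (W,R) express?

Suppose □(□A→A) is valid. Take Rxy and set V(A)={w : Ryw}. Then at y, □A holds; since □(□A→A) at x, □A→A at y, so A at y, i.e. Ryy.
Conversely, any frame satisfying \forall x \forall y (Rxy \to Ryy) validates the schema.
So the correspondent is shift-reflexivity.

Shift-reflexivity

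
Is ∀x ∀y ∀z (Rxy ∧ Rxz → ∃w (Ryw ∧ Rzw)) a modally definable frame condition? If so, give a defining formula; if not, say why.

Yes, by ◇□q → □◇q

The condition is convergence. A defining modal formula is ◇□q → □◇q.
Suppose ◇□q→□◇q is valid. Take Rxy, Rxz and set V(q)={w : Ryw}. Then □q at y so ◇□q at x, so □◇q at x, so ◇q at z, giving w with Rzw and Ryw.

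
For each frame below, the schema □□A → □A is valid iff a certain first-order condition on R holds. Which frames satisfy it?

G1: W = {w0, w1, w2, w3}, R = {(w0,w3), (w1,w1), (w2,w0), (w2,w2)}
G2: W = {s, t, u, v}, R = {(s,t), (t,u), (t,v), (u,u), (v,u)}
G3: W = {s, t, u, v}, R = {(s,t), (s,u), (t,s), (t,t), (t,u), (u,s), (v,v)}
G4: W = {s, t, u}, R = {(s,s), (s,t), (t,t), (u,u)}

This is the axiom for density; its first-order frame correspondent is ∀x ∀y (Rxy → ∃z (Rxz ∧ Rzy)).
G1: fails — Rw0w3 but no z with Rw0z and Rzw3.
G2: fails — Rtv but no z with Rtz and Rzv.
G3: fails — Rus but no z with Ruz and Rzs.
G4: condition met.

G4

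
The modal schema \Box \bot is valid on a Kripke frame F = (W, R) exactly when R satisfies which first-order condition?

This schema is the Ver axiom.
Its frame correspondent is emptiness of R — \forall x \forall y \neg Rxy.

Emptiness of R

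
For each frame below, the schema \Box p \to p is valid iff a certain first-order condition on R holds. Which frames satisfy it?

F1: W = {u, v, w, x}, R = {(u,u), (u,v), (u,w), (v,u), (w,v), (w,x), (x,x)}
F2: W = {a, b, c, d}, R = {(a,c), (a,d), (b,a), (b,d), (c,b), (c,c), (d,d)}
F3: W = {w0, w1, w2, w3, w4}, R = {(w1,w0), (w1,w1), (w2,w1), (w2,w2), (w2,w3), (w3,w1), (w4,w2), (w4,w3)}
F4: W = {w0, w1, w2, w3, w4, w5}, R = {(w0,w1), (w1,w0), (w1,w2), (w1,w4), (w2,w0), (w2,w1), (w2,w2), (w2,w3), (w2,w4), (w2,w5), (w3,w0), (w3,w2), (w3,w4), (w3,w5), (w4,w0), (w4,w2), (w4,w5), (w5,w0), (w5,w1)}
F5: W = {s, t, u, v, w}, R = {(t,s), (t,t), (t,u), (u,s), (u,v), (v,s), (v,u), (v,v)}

none

This is the axiom for reflexivity; its first-order frame correspondent is \forall x Rxx.
F1: fails — world v does not see itself.
F2: fails — world a does not see itself.
F3: fails — world w0 does not see itself.
F4: fails — world w0 does not see itself.
F5: fails — world s does not see itself.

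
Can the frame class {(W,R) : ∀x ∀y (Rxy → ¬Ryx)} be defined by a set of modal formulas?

Not definable by any modal formula

Any modally definable frame class is closed under surjective bounded morphisms.
The 3-cycle (worlds a,b,c with a→b→c→a) is asymmetric. Mapping every world to a single reflexive point • is a surjective bounded morphism, and the reflexive point is not asymmetric (R•• but asymmetry requires ¬R••).
So no modal formula (or set of formulas) defines exactly the asymmetric frames.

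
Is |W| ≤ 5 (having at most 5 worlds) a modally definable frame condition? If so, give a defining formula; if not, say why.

Any modally definable frame class is closed under disjoint unions.
Any modal formula valid on each of 6 disjoint one-world frames is valid on their disjoint union (validity is preserved under disjoint unions). Each one-world frame has |W|=1≤5, but the union has |W|=6.
So no modal formula (or set of formulas) defines exactly the |W|≤5 frames.

Not definable by any modal formula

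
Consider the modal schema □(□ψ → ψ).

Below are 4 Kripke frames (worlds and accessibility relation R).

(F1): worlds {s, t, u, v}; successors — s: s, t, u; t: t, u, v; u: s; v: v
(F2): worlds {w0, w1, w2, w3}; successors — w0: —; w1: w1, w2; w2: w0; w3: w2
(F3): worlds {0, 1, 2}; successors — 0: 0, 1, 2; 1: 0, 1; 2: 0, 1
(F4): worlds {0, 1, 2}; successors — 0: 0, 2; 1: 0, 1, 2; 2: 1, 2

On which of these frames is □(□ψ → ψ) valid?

Frame correspondent (Sahlqvist): ∀x ∀y (Rxy → Ryy) — i.e. shift-reflexivity.
(F1): fails — Rtu but not Ruu.
(F2): fails — Rw1w2 but not Rw2w2.
(F3): fails — R02 but not R22.
(F4): condition met.

(F4)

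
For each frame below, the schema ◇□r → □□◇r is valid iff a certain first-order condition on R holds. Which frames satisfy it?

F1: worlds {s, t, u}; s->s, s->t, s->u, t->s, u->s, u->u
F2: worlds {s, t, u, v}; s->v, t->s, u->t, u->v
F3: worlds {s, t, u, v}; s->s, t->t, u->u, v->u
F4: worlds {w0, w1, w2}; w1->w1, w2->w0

F1, F3, F4

This is the axiom for a generalized confluence (Geach) condition; its first-order frame correspondent is ∀x ∀y ∀z ((xRy ∧ xR²z) → ∃w (yRw ∧ zRw)).
F1: holds.
F2: fails — tRs, tR²v but no w with sRw and vRw.
F3: holds.
F4: holds.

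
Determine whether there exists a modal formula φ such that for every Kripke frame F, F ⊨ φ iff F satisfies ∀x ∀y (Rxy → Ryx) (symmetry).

This is a Sahlqvist condition; the B axiom p → □◇p defines it.
Suppose p→□◇p is valid. Take Rxy and set V(p)={x}. Then p at x, so □◇p at x, so ◇p at y, so some z with Ryz has p; z=x, i.e. Ryx.

Yes, by p → □◇p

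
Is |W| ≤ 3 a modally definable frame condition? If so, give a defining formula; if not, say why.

Not definable by any modal formula

Any modally definable frame class is closed under disjoint unions.
Any modal formula valid on each of 4 disjoint one-world frames is valid on their disjoint union (validity is preserved under disjoint unions). Each one-world frame has |W|=1≤3, but the union has |W|=4.
So no modal formula (or set of formulas) defines exactly the |W|≤3 frames.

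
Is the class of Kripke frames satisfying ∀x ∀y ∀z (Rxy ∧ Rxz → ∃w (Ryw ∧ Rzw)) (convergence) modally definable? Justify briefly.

The condition is convergence. A defining modal formula is ◇□p → □◇p.

Definable; ◇□p → □◇p defines it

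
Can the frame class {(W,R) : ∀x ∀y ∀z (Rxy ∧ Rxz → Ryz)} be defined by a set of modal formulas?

Yes — defined by ◇r → □◇r

This is a Sahlqvist condition; the 5 axiom ◇r → □◇r defines it.
Suppose ◇r→□◇r is valid. Take Rxy, Rxz and set V(r)={y}. Then ◇r at x, so □◇r at x, so ◇r at z, so some w with Rzw has r; w=y, i.e. Rzy. By symmetry of the argument, Ryz.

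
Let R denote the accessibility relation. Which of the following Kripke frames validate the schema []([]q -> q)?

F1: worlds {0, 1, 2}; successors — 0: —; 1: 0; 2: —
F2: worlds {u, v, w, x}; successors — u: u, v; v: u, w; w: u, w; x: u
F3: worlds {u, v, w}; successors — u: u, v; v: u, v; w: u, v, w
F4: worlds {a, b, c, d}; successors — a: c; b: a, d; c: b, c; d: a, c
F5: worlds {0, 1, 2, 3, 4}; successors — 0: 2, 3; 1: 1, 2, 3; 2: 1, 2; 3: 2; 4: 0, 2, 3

F3

Frame correspondent (Sahlqvist): forall x forall y (Rxy -> Ryy) — i.e. shift-reflexivity.
F1: fails — R10 but not R00.
F2: fails — Ruv but not Rvv.
F3: condition met.
F4: fails — Rba but not Raa.
F5: fails — R43 but not R33.
Valid on: F3.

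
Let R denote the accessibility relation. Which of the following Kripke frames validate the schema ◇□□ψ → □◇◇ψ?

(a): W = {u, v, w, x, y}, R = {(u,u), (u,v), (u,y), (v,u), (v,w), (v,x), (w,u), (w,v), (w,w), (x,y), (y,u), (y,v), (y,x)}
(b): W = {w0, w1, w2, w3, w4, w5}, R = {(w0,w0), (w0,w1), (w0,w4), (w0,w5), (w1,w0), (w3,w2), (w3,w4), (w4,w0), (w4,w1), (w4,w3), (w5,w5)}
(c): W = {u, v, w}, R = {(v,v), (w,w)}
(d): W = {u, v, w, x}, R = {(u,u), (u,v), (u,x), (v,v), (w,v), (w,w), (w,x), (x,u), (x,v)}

(a), (c), (d)

This is the axiom for a generalized confluence (Geach) condition; its first-order frame correspondent is ∀x ∀y ∀z ((xRy ∧ xRz) → ∃w (yR²w ∧ zR²w)).
(a): holds.
(b): fails — w3Rw2, w3Rw2 but no w with w2R²w and w2R²w.
(c): holds.
(d): holds.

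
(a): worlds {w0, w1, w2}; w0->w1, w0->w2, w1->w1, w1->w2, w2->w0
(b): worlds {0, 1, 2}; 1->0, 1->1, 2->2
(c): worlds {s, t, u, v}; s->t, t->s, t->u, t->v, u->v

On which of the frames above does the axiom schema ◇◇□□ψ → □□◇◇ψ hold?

This is the axiom for a generalized confluence (Geach) condition; its first-order frame correspondent is ∀x ∀y ∀z ((xR²y ∧ xR²z) → ∃w (yR²w ∧ zR²w)).
(a): condition met.
(b): fails — 1R²0, 1R²0 but no w with 0R²w and 0R²w.
(c): fails — sR²s, sR²u but no w with sR²w and uR²w.
Valid on: (a).

(a)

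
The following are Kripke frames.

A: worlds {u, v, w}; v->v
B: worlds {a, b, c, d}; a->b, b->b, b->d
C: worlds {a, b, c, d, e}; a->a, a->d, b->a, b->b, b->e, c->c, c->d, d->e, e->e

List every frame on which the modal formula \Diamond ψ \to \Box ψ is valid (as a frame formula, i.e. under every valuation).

A

This is the axiom for partial functionality; its first-order frame correspondent is \forall x \forall y \forall z (Rxy \wedge Rxz \to y = z).
A: condition met.
B: fails — b sees both b and d.
C: fails — a sees both a and d.
Valid on: A.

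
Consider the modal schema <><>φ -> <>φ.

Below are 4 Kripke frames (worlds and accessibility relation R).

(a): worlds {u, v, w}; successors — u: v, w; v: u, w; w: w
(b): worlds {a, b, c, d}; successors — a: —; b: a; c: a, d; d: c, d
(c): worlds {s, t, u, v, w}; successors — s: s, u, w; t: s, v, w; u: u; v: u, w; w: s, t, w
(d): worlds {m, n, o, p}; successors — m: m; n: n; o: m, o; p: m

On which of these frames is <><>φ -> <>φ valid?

(d)

The schema corresponds to transitivity: forall x forall y forall z (Rxy & Ryz -> Rxz).
(a): fails — Ruv and Rvu but not Ruu.
(b): fails — Rcd and Rdc but not Rcc.
(c): fails — Rwt and Rtv but not Rwv.
(d): ✓.
Valid on: (d).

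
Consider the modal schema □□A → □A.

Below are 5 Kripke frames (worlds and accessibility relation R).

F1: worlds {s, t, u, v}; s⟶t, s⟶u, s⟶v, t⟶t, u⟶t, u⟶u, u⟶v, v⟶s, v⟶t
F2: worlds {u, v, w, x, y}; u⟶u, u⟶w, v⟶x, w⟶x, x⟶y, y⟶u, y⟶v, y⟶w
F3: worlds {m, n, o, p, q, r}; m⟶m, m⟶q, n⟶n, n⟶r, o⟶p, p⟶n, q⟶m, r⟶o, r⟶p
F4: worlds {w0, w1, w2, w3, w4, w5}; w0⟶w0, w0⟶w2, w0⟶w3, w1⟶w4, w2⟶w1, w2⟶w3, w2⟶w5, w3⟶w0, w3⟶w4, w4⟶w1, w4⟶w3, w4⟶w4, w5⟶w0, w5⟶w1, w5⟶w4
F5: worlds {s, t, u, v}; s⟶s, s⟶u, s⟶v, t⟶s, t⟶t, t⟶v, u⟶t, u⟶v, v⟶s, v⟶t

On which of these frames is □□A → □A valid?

F5

The schema corresponds to density: ∀x ∀y (Rxy → ∃z (Rxz ∧ Rzy)).
F1: fails — Rvs but no z with Rvz and Rzs.
F2: fails — Rwx but no z with Rwz and Rzx.
F3: fails — Rop but no z with Roz and Rzp.
F4: fails — Rw2w5 but no z with Rw2z and Rzw5.
F5: holds.
Valid on: F5.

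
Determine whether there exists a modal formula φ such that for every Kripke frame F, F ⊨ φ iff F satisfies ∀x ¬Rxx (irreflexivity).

Not definable by any modal formula

Modal frame validity is preserved under surjective bounded morphisms.
The 3-cycle (worlds 0,1,2 with 0→1→2→0) is irreflexive, and the map sending every world to a single reflexive point • is a surjective bounded morphism (forth: every edge maps to (•,•); back: every world has a successor). So any modal formula valid on the 3-cycle is also valid on the reflexive point, which is not irreflexive.
Hence irreflexivity is not modally definable.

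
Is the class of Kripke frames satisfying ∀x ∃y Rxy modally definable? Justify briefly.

Yes: it is seriality, defined by the D schema □r → ◇r.

Definable; □r → ◇r defines it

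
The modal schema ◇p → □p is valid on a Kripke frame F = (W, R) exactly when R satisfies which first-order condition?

Suppose ◇p→□p is valid. Take Rxy, Rxz and set V(p)={y}. Then ◇p at x, so □p at x, so p at z, i.e. z=y.
The converse is a direct semantic check.
Frame condition: ∀x ∀y ∀z (Rxy ∧ Rxz → y = z).

partial functionality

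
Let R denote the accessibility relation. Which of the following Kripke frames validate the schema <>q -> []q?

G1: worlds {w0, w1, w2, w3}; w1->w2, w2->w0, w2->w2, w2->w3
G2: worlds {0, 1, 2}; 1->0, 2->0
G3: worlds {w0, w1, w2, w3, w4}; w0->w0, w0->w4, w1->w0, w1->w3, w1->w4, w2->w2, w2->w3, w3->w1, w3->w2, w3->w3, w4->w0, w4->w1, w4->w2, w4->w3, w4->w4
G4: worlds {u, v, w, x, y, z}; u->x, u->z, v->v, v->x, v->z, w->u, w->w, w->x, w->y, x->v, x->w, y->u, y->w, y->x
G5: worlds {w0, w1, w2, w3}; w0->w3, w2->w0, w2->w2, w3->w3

The schema corresponds to partial functionality: forall x forall y forall z (Rxy & Rxz -> y = z).
G1: fails — w2 sees both w0 and w2.
G2: holds.
G3: fails — w0 sees both w0 and w4.
G4: fails — u sees both x and z.
G5: fails — w2 sees both w0 and w2.

G2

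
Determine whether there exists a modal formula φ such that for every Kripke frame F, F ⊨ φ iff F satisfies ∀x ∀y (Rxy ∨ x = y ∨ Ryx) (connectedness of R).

No — not modally definable

Any modally definable frame class is closed under disjoint unions.
Take 2 disjoint single-world reflexive frames: each is trivially connected, but their disjoint union has 2 worlds with no edge between distinct components, so it is not connected.
So no modal formula (or set of formulas) defines exactly the connected frames.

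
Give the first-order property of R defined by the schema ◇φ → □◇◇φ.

∀x ∀y ∀z ((xRy ∧ xRz) → ∃w (y = w ∧ zR²w))

This is a Sahlqvist (Geach-type) schema ◇^1□^0φ → □^1◇^2φ.
First-order correspondent: ∀x ∀y ∀z ((xRy ∧ xRz) → ∃w (y = w ∧ zR²w)).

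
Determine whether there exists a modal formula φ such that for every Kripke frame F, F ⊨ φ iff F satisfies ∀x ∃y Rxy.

Yes: it is seriality, defined by the D schema □q → ◇q.
Suppose □q→◇q is valid. At any x set V(q)=W. Then □q at x, so ◇q at x, so x has a successor.

Yes, by □q → ◇q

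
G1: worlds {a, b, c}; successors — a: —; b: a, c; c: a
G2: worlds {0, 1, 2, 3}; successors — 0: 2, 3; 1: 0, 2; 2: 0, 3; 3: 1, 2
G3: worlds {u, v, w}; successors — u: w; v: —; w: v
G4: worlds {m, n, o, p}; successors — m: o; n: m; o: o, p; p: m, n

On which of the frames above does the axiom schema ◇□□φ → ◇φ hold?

G2

The schema corresponds to a generalized confluence (Geach) condition: ∀x ∀y (xRy → ∃w (yR²w ∧ xRw)).
G1: fails — bRa but no w with aR²w and bRw.
G2: condition met.
G3: fails — uRw but no t with wR²t and uRt.
G4: fails — nRm but no w with mR²w and nRw.
Valid on: G2.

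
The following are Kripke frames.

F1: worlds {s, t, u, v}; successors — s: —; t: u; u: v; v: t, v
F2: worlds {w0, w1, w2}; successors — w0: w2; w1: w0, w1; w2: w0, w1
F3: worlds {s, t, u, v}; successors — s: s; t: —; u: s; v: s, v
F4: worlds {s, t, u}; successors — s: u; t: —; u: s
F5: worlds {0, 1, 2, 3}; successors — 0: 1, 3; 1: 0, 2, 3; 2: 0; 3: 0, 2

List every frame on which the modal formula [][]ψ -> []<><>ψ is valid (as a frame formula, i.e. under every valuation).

This is the axiom for a generalized confluence (Geach) condition; its first-order frame correspondent is forall x forall z (xRz -> exists w (x R^2 w & z R^2 w)).
F1: satisfies the condition.
F2: satisfies the condition.
F3: satisfies the condition.
F4: fails — sRu but no w with sR²w and uR²w.
F5: satisfies the condition.

F1, F2, F3, F5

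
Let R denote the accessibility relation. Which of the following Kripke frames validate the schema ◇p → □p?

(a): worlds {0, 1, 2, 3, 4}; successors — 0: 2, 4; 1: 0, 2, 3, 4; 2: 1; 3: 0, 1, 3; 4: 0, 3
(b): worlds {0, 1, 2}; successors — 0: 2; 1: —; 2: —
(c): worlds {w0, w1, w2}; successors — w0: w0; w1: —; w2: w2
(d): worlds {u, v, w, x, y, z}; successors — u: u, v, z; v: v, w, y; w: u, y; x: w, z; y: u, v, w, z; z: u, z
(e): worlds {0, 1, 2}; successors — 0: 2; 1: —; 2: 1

(b), (c), (e)

The schema corresponds to partial functionality: ∀x ∀y ∀z (Rxy ∧ Rxz → y = z).
(a): fails — 0 sees both 2 and 4.
(b): ✓.
(c): ✓.
(d): fails — u sees both u and v.
(e): ✓.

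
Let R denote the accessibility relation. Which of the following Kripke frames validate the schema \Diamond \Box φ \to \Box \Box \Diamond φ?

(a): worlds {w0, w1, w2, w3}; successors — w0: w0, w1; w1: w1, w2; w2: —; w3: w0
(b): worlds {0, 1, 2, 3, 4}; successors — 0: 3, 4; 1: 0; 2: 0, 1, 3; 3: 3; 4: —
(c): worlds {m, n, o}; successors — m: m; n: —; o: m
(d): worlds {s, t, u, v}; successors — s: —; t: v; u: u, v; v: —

(c)

The schema corresponds to a generalized confluence (Geach) condition: \forall x \forall y \forall z ((xRy \wedge x R^2 z) \to \exists w (yRw \wedge zRw)).
(a): fails — w0Rw0, w0R²w2 but no w with w0Rw and w2Rw.
(b): fails — 0R4, 0R²3 but no w with 4Rw and 3Rw.
(c): holds.
(d): fails — uRu, uR²v but no w with uRw and vRw.
Valid on: (c).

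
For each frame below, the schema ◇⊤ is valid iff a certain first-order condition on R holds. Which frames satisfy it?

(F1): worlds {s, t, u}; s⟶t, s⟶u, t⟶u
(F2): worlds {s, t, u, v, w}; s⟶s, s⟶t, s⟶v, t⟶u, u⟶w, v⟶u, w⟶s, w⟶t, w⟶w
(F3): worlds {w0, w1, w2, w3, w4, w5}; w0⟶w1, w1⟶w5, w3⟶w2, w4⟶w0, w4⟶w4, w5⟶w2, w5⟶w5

This is the axiom for seriality; its first-order frame correspondent is ∀x ∃y Rxy.
(F1): fails — world u has no successor.
(F2): condition met.
(F3): fails — world w2 has no successor.

(F2)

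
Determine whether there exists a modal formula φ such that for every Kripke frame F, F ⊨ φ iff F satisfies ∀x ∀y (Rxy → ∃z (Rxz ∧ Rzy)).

Definable; □□r → □r defines it

The condition is density. A defining modal formula is □□r → □r.
Suppose □□r→□r is valid. Take Rxy and set V(r)={w : xR²w}. Then □□r at x, so □r at x, so r at y, i.e. ∃z(Rxz∧Rzy).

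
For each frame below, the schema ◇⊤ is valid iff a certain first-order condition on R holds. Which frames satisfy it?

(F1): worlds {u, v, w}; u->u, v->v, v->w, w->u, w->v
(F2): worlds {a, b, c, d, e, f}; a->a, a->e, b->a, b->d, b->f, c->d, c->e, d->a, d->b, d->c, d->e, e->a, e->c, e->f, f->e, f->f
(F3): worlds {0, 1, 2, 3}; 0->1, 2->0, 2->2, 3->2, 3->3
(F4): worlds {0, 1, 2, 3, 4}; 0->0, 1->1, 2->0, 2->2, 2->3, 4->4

Frame correspondent (Sahlqvist): ∀x ∃y Rxy — i.e. seriality.
(F1): holds.
(F2): holds.
(F3): fails — world 1 has no successor.
(F4): fails — world 3 has no successor.

(F1), (F2)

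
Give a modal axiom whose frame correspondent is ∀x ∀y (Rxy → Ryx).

q → □◇q

This is symmetry; the standard corresponding axiom is B: q → □◇q.
Suppose q→□◇q is valid. Take Rxy and set V(q)={x}. Then q at x, so □◇q at x, so ◇q at y, so some z with Ryz has q; z=x, i.e. Ryx.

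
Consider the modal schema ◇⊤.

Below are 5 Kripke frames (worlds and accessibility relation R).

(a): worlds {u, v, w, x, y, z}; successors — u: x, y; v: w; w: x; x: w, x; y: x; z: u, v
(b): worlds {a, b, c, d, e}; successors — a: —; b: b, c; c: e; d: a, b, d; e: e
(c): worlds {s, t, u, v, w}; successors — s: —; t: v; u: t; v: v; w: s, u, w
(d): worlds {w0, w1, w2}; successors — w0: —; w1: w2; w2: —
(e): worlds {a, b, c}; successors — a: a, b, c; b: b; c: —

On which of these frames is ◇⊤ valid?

The schema corresponds to seriality: ∀x ∃y Rxy.
(a): ✓.
(b): fails — world a has no successor.
(c): fails — world s has no successor.
(d): fails — world w0 has no successor.
(e): fails — world c has no successor.
Valid on: (a).

(a)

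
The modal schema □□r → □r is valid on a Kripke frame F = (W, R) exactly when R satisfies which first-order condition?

density

Suppose □□r→□r is valid. Take Rxy and set V(r)={w : xR²w}. Then □□r at x, so □r at x, so r at y, i.e. ∃z(Rxz∧Rzy).
Conversely, any frame satisfying ∀x ∀y (Rxy → ∃z (Rxz ∧ Rzy)) validates the schema.
So the correspondent is density.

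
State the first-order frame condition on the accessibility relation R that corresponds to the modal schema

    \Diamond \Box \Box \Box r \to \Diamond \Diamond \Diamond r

This is a Sahlqvist (Geach-type) schema ◇^1□^3r → □^0◇^3r.
Minimal-valuation argument: fix x; take any y with xR^1y and any z with xR^0z. Set V(r) to the set of worlds R-reachable from y in exactly 3 steps. Then □^3r holds at y, so the antecedent holds at x; validity forces ◇^3r at z, giving a w with zR^3w and yR^3w.
First-order correspondent: \forall x \forall y (xRy \to \exists w (y R^3 w \wedge x R^3 w)).

\forall x \forall y (xRy \to \exists w (y R^3 w \wedge x R^3 w))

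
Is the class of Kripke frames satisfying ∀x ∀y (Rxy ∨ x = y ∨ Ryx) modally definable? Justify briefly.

Modal frame validity is preserved under disjoint unions.
Take 3 disjoint single-world reflexive frames: each is trivially connected, but their disjoint union has 3 worlds with no edge between distinct components, so it is not connected.
So the class is not modally definable.

No — not modally definable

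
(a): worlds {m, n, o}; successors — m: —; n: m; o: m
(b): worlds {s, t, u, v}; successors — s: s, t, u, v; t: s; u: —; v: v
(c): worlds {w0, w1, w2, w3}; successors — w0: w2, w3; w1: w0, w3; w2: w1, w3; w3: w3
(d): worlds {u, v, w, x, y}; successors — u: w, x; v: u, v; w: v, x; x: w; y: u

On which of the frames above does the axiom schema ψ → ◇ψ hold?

This is the axiom for reflexivity; its first-order frame correspondent is ∀x Rxx.
(a): fails — world m does not see itself.
(b): fails — world t does not see itself.
(c): fails — world w0 does not see itself.
(d): fails — world u does not see itself.

none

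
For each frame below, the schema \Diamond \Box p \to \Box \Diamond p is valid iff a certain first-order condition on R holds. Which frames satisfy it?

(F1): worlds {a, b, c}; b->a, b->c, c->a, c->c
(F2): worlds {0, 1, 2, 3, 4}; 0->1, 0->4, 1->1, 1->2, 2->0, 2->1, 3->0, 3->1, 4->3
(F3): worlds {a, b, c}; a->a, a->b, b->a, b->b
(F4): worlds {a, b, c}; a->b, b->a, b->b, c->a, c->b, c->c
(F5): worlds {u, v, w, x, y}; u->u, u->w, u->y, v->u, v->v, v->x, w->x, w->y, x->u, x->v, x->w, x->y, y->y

The schema corresponds to convergence: \forall x \forall y \forall z (Rxy \wedge Rxz \to \exists w (Ryw \wedge Rzw)).
(F1): fails — Rba and Rba but a and a have no common successor.
(F2): fails — R01 and R04 but 1 and 4 have no common successor.
(F3): ✓.
(F4): ✓.
(F5): fails — Rxy and Rxv but y and v have no common successor.

(F3), (F4)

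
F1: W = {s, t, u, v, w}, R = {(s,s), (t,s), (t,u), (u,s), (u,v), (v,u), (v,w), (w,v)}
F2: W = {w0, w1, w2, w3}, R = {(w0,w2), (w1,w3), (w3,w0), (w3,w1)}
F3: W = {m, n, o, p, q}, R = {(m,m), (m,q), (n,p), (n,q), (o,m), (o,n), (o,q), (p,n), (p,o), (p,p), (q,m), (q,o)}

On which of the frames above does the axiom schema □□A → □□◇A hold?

F3

This is the axiom for a generalized confluence (Geach) condition; its first-order frame correspondent is ∀x ∀z (xR²z → ∃w (xR²w ∧ zRw)).
F1: fails — tR²v but no w* with tR²w* and vRw*.
F2: fails — w1R²w0 but no w with w1R²w and w0Rw.
F3: ✓.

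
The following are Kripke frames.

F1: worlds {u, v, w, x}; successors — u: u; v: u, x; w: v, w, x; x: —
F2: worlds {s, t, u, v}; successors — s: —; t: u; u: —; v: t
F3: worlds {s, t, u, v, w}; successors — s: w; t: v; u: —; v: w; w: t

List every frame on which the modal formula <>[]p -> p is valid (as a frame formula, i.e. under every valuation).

none

Frame correspondent (Sahlqvist): forall x forall y (Rxy -> Ryx) — i.e. symmetry.
F1: fails — Rwx but not Rxw.
F2: fails — Rtu but not Rut.
F3: fails — Rwt but not Rtw.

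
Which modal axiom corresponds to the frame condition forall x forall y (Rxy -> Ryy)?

The condition is shift-reflexivity. The T□ schema □(□ψ → ψ) defines it.
Suppose □(□ψ→ψ) is valid. Take Rxy and set V(ψ)={w : Ryw}. Then at y, □ψ holds; since □(□ψ→ψ) at x, □ψ→ψ at y, so ψ at y, i.e. Ryy.

□(□ψ → ψ)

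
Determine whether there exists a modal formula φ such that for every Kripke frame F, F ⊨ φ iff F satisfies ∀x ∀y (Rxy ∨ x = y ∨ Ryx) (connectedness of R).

Not modally definable

Modal frame validity is preserved under disjoint unions.
Take 4 disjoint single-world reflexive frames: each is trivially connected, but their disjoint union has 4 worlds with no edge between distinct components, so it is not connected.
So the class is not modally definable.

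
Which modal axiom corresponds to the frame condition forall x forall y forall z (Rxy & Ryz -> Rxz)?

A defining formula is □r → □□r (the 4 axiom).
Suppose □r→□□r is valid. Take Rxy, Ryz and set V(r)={w : Rxw}. Then □r at x, so □□r at x, so □r at y, so r at z, i.e. Rxz.

□r → □□r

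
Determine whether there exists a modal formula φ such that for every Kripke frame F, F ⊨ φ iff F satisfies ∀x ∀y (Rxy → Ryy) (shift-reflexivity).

Yes: it is shift-reflexivity, defined by the T□ schema □(□p → p).
Suppose □(□p→p) is valid. Take Rxy and set V(p)={w : Ryw}. Then at y, □p holds; since □(□p→p) at x, □p→p at y, so p at y, i.e. Ryy.

Definable; □(□p → p) defines it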